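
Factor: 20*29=580 = 2^2*5^1*29^1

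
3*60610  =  181830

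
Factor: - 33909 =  - 3^1 * 89^1 * 127^1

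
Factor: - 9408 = -2^6*3^1*7^2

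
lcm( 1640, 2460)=4920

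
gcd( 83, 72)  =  1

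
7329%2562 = 2205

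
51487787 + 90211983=141699770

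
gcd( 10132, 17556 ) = 4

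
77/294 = 11/42 = 0.26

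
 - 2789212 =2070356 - 4859568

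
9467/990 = 9 + 557/990 = 9.56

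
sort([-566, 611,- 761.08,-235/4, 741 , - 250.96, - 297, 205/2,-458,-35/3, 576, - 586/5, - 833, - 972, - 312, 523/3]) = [ - 972,-833, - 761.08,-566, - 458, - 312, - 297,-250.96, - 586/5,- 235/4, - 35/3,205/2, 523/3,576,611,741 ] 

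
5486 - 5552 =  - 66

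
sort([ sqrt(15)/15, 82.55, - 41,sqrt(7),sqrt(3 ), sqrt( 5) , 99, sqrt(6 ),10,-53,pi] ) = [ - 53, - 41, sqrt( 15 )/15,  sqrt( 3 ), sqrt (5), sqrt(6 ), sqrt(7), pi, 10, 82.55, 99 ] 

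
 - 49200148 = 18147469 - 67347617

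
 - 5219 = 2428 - 7647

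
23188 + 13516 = 36704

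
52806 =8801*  6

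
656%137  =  108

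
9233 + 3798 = 13031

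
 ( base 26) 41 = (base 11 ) 96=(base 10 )105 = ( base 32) 39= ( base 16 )69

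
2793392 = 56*49882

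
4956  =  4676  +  280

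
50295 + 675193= 725488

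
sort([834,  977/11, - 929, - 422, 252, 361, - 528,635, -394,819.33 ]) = [ - 929 , - 528,-422, -394,  977/11,252, 361,  635, 819.33,834 ]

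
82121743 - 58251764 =23869979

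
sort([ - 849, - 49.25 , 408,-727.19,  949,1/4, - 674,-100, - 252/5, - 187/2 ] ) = [ - 849, - 727.19, - 674, - 100, - 187/2, - 252/5,  -  49.25,1/4,408,949] 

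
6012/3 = 2004 = 2004.00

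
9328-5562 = 3766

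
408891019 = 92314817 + 316576202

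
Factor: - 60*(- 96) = 5760 = 2^7*3^2* 5^1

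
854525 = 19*44975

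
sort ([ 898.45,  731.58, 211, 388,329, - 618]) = [ - 618,211,329 , 388, 731.58, 898.45]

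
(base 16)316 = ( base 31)PF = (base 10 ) 790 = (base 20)1JA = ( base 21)1GD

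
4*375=1500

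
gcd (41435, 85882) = 1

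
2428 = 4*607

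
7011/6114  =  2337/2038 = 1.15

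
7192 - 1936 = 5256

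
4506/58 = 2253/29 = 77.69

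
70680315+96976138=167656453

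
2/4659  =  2/4659= 0.00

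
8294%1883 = 762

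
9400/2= 4700  =  4700.00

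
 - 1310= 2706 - 4016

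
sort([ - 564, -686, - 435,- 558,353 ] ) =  [ - 686, - 564,  -  558, - 435,  353] 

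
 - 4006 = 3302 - 7308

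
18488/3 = 6162 + 2/3 = 6162.67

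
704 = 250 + 454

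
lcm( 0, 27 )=0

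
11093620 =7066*1570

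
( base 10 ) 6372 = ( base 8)14344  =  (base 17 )150E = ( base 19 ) HC7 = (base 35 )572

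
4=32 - 28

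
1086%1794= 1086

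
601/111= 5 + 46/111= 5.41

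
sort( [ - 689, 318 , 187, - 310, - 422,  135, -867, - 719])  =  [- 867,  -  719, - 689, - 422, - 310,135,187  ,  318] 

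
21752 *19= 413288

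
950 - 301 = 649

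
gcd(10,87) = 1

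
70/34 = 2 + 1/17 =2.06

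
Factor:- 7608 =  - 2^3*3^1 * 317^1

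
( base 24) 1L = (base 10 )45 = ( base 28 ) 1h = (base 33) 1c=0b101101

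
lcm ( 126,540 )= 3780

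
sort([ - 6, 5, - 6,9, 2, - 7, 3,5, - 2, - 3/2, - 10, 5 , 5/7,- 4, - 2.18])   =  [ - 10, - 7, - 6, - 6, - 4, - 2.18, -2, - 3/2, 5/7,2,3,5,5,5,9]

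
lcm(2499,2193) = 107457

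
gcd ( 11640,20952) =2328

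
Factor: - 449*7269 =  - 3^1* 449^1*2423^1 = - 3263781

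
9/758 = 9/758 = 0.01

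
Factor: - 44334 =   -  2^1*3^3*821^1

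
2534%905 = 724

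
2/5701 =2/5701 = 0.00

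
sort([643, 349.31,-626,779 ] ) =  [  -  626, 349.31,643, 779]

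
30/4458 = 5/743 = 0.01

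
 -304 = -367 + 63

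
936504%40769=39586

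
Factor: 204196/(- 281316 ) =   -  51049/70329 = - 3^( - 1)*7^(-1) * 17^(-1) * 71^1*197^ ( - 1 )* 719^1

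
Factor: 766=2^1*383^1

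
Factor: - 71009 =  - 17^1 * 4177^1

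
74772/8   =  9346 + 1/2 = 9346.50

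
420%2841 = 420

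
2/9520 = 1/4760 = 0.00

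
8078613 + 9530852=17609465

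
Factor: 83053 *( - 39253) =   -  17^1 *23^2* 157^1*2309^1 = -3260079409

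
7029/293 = 7029/293 = 23.99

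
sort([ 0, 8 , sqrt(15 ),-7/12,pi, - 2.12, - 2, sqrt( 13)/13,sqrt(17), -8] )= [ - 8 ,-2.12, - 2, - 7/12,0,sqrt(13) /13, pi, sqrt(15),sqrt(17 ), 8] 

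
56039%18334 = 1037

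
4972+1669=6641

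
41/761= 41/761=0.05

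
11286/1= 11286  =  11286.00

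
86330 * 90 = 7769700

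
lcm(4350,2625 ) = 152250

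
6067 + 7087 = 13154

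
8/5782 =4/2891 = 0.00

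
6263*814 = 5098082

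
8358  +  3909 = 12267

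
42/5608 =21/2804 =0.01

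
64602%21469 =195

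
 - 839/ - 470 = 839/470 = 1.79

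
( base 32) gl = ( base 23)104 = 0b1000010101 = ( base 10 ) 533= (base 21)148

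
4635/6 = 772 + 1/2= 772.50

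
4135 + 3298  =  7433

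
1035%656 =379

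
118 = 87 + 31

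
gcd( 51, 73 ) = 1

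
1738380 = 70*24834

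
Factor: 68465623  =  68465623^1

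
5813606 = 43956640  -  38143034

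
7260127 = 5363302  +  1896825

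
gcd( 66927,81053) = 7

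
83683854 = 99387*842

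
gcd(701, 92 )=1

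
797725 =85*9385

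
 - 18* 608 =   -  10944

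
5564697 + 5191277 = 10755974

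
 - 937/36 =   -  937/36 = -26.03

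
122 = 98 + 24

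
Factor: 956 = 2^2 * 239^1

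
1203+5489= 6692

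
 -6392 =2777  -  9169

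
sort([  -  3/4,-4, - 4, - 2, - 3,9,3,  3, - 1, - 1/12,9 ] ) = [ - 4, - 4,  -  3, - 2, - 1, - 3/4,-1/12,3, 3, 9,  9]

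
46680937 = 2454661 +44226276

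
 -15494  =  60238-75732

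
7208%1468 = 1336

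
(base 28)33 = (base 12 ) 73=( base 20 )47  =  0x57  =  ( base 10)87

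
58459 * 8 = 467672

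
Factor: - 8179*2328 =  - 2^3*3^1*97^1*8179^1 = - 19040712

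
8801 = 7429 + 1372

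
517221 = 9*57469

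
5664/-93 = - 1888/31 = - 60.90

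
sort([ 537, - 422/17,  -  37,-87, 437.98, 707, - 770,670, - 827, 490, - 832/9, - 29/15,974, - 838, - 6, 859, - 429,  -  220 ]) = [ -838, - 827, - 770,-429 ,  -  220, - 832/9, - 87, - 37, - 422/17, - 6, - 29/15, 437.98, 490 , 537, 670, 707,859, 974 ]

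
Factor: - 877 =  - 877^1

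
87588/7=12512 +4/7= 12512.57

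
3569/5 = 713 + 4/5 = 713.80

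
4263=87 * 49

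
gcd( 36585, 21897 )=27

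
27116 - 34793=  - 7677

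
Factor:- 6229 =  - 6229^1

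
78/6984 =13/1164 = 0.01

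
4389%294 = 273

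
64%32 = 0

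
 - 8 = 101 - 109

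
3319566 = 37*89718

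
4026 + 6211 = 10237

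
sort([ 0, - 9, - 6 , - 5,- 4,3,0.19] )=[ - 9,-6,  -  5, - 4, 0,0.19, 3]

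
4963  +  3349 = 8312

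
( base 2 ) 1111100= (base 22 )5e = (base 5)444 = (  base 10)124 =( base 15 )84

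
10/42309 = 10/42309 = 0.00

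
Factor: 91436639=7^1 * 31^1*211^1*1997^1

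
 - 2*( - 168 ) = 336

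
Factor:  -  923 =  - 13^1*71^1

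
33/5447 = 33/5447 = 0.01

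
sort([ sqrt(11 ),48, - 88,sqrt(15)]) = [ - 88, sqrt ( 11),sqrt (15),48 ]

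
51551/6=51551/6 = 8591.83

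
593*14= 8302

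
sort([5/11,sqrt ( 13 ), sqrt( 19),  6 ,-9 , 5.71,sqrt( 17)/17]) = [-9,sqrt(17)/17,5/11, sqrt( 13 ),sqrt(19),5.71  ,  6]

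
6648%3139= 370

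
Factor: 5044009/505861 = 47^(- 2)*229^( - 1)*5044009^1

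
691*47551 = 32857741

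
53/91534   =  53/91534 = 0.00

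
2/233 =2/233 = 0.01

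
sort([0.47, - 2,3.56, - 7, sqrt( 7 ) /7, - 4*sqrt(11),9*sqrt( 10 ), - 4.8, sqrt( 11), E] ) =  [ - 4*sqrt( 11), - 7 ,-4.8, - 2,sqrt(7)/7, 0.47, E,  sqrt( 11),3.56,9*sqrt ( 10 )]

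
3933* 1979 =7783407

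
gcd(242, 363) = 121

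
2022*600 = 1213200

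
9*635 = 5715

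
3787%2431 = 1356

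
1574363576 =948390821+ 625972755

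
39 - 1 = 38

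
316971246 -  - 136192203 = 453163449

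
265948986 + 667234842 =933183828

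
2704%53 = 1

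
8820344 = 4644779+4175565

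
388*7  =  2716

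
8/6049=8/6049 = 0.00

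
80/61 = 1 + 19/61 = 1.31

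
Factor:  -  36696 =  - 2^3*3^1*11^1*139^1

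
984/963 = 328/321=1.02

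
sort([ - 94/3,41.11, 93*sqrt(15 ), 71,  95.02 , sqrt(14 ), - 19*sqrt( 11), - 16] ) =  [ - 19*sqrt( 11) , - 94/3,-16,sqrt(14), 41.11,71,95.02, 93*sqrt( 15)]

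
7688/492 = 15 + 77/123 = 15.63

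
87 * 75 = 6525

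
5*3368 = 16840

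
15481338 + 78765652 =94246990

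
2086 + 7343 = 9429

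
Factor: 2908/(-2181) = - 2^2 * 3^(-1)=   -4/3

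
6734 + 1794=8528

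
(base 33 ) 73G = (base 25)c9d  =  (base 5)221423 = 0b1111000111010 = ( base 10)7738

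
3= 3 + 0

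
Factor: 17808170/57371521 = 2^1*5^1  *  3463^( - 1)*16567^(-1)*1780817^1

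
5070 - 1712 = 3358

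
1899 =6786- 4887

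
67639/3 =22546 +1/3 = 22546.33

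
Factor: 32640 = 2^7* 3^1*5^1*17^1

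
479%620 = 479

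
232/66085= 232/66085  =  0.00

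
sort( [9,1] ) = [ 1, 9] 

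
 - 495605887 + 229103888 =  - 266501999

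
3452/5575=3452/5575=0.62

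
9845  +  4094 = 13939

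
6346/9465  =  6346/9465 = 0.67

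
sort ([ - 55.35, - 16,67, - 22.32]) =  [-55.35, - 22.32, - 16, 67]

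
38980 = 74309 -35329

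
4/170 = 2/85 = 0.02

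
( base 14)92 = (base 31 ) 44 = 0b10000000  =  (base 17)79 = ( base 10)128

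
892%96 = 28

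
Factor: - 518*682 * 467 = -2^2*7^1*11^1*31^1*37^1*467^1 = - 164979892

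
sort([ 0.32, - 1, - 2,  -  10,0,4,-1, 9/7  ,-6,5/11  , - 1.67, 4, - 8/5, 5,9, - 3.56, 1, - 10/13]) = [  -  10,-6, - 3.56, - 2,  -  1.67, - 8/5, - 1,  -  1, - 10/13,0,  0.32,5/11,  1, 9/7, 4, 4,5, 9]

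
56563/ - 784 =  - 56563/784= - 72.15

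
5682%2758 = 166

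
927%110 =47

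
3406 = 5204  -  1798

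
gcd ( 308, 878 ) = 2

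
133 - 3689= - 3556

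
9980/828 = 12 + 11/207=12.05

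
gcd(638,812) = 58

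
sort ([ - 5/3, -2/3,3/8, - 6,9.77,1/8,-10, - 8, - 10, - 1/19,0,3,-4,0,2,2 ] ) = [ - 10,-10, - 8, - 6,- 4, - 5/3, - 2/3, - 1/19,0, 0,1/8,3/8,2,2, 3,9.77 ] 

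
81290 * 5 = 406450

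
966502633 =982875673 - 16373040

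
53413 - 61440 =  - 8027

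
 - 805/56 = -115/8 = - 14.38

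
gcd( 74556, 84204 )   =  36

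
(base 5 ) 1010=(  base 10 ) 130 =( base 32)42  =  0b10000010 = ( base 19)6G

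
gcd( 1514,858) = 2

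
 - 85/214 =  - 1 + 129/214 =-0.40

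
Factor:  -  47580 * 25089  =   - 1193734620  =  - 2^2 * 3^2 * 5^1 * 13^1 *61^1*8363^1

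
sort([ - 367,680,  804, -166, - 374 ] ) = [ - 374, - 367 , - 166,  680, 804 ]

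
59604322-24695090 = 34909232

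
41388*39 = 1614132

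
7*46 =322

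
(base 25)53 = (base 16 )80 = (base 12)A8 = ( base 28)4g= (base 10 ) 128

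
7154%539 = 147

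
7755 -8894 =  - 1139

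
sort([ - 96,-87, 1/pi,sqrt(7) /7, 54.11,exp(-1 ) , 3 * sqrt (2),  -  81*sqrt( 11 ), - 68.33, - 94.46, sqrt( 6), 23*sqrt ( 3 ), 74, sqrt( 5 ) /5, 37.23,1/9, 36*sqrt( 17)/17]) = [  -  81*sqrt( 11),-96, - 94.46,- 87,  -  68.33, 1/9, 1/pi, exp( - 1 ), sqrt(7)/7, sqrt (5)/5, sqrt( 6), 3 * sqrt(2 ),36*sqrt (17 ) /17,37.23,  23* sqrt (3), 54.11,74]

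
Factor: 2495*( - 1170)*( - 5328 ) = 15553231200=2^5 *3^4*5^2*13^1*37^1*499^1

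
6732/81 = 83+1/9 = 83.11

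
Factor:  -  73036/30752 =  - 2^ ( -3) *19^1 = - 19/8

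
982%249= 235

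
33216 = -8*(-4152)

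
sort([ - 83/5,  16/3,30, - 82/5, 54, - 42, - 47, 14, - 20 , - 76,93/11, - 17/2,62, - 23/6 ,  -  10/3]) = [ - 76, - 47, - 42, - 20, - 83/5, - 82/5,-17/2, - 23/6, - 10/3,16/3,93/11, 14,30, 54, 62]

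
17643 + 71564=89207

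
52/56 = 13/14 = 0.93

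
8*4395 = 35160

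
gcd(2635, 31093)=527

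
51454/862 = 59 + 298/431 = 59.69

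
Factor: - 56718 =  - 2^1  *3^2*23^1 * 137^1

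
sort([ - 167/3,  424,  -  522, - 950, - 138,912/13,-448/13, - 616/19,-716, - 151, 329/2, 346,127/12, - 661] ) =[ - 950, - 716, - 661,-522, - 151,  -  138,-167/3,-448/13, - 616/19,127/12, 912/13, 329/2, 346 , 424]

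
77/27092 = 77/27092 = 0.00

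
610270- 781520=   -  171250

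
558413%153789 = 97046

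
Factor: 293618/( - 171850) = - 299/175 = - 5^( - 2)*7^( - 1)*13^1 *23^1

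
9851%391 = 76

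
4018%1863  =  292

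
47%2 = 1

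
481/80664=481/80664=0.01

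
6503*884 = 5748652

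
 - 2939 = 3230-6169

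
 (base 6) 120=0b110000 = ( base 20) 28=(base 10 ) 48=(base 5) 143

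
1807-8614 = - 6807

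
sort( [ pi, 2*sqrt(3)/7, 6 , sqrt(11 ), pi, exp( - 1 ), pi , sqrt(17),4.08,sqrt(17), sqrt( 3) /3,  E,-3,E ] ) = [ - 3,exp(-1 ), 2*sqrt(3)/7, sqrt(3)/3, E,E, pi,pi , pi, sqrt(11), 4.08, sqrt(17),sqrt( 17),6]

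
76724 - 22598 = 54126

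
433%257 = 176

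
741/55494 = 247/18498  =  0.01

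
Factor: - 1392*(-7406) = 2^5* 3^1*7^1*23^2*29^1 = 10309152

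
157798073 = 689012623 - 531214550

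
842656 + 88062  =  930718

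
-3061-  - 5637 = 2576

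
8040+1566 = 9606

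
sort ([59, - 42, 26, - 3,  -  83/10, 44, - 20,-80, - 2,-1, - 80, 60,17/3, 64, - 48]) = [-80, - 80, - 48, - 42,-20,-83/10,- 3,-2,-1, 17/3, 26 , 44,59,60,64] 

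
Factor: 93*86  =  7998= 2^1*3^1*31^1*43^1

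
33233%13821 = 5591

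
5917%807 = 268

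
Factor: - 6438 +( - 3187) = -5^3*7^1*11^1 = -  9625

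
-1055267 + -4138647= - 5193914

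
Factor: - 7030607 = -307^1*22901^1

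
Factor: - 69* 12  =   - 828=- 2^2*3^2*23^1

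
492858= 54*9127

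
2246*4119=9251274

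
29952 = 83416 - 53464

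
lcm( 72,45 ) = 360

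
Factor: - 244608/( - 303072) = 2^2*7^1*11^( - 1)*13^1*41^(-1) = 364/451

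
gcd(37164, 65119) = 1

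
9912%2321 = 628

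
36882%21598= 15284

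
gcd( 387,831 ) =3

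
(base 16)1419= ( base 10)5145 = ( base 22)ADJ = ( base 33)4nu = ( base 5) 131040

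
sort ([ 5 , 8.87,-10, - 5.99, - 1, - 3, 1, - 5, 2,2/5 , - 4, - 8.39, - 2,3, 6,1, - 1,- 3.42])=[ - 10,-8.39, - 5.99,  -  5, - 4, - 3.42, - 3, - 2, - 1,-1, 2/5, 1,  1, 2, 3,  5 , 6 , 8.87 ] 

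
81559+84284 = 165843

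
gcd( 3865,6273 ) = 1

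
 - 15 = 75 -90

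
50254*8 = 402032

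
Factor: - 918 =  - 2^1*3^3*17^1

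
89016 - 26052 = 62964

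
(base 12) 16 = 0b10010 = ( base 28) I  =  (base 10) 18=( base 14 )14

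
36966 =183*202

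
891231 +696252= 1587483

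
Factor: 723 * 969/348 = 233529/116 = 2^( - 2)*3^1*17^1*19^1*29^( - 1 )*241^1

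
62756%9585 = 5246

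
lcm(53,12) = 636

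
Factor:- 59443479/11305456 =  - 2^(-4)*3^2*19^( -1)*389^1*16979^1 *37189^(-1 )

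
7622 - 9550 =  - 1928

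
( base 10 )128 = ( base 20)68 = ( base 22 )5i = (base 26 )4O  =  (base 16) 80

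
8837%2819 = 380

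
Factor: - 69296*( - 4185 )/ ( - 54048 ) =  - 6041745/1126= - 2^ ( - 1)*3^2*5^1 *31^1* 61^1*71^1*563^( - 1)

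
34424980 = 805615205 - 771190225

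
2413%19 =0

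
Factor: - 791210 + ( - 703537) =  - 1494747 = -3^3*23^1*29^1*83^1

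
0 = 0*( - 3500)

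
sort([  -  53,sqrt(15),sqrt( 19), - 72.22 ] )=[ - 72.22,-53,sqrt ( 15 ),sqrt( 19) ] 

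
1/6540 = 1/6540 =0.00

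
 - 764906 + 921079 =156173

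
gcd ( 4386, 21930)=4386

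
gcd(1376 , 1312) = 32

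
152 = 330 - 178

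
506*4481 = 2267386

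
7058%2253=299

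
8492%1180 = 232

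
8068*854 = 6890072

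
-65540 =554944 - 620484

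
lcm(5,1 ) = 5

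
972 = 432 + 540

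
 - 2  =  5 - 7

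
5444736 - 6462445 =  - 1017709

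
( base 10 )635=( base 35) i5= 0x27B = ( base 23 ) 14e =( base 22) 16j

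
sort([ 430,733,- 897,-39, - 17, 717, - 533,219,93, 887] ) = [-897,-533, - 39, - 17, 93,219, 430,  717,733,887]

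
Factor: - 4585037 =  - 433^1*10589^1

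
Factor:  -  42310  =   - 2^1*5^1*4231^1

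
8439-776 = 7663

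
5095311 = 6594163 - 1498852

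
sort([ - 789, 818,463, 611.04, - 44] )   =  [ - 789, - 44, 463 , 611.04, 818]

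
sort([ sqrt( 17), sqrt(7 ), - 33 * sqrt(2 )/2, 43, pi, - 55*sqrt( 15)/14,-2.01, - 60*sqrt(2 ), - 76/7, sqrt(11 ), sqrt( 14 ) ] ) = [ - 60 * sqrt( 2 ), - 33 * sqrt( 2)/2, - 55*sqrt( 15 ) /14, - 76/7, - 2.01, sqrt( 7 ), pi, sqrt( 11 ),sqrt( 14), sqrt (17), 43]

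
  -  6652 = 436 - 7088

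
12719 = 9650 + 3069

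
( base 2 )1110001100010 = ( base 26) ajc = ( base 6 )53350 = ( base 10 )7266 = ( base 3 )100222010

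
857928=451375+406553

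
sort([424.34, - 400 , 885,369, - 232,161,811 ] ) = [ - 400, - 232,161, 369, 424.34, 811,885]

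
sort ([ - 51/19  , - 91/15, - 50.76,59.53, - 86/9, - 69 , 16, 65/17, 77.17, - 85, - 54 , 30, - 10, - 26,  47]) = [ - 85, - 69, - 54, - 50.76 , - 26  , - 10 ,- 86/9, - 91/15,  -  51/19, 65/17  ,  16, 30,47 , 59.53, 77.17 ] 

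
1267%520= 227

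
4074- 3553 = 521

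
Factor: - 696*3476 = -2^5*3^1*11^1*29^1 * 79^1 = -  2419296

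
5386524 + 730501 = 6117025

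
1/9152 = 1/9152= 0.00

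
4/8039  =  4/8039 = 0.00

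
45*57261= 2576745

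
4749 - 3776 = 973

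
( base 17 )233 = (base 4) 21320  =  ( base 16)278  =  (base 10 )632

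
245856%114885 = 16086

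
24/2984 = 3/373 = 0.01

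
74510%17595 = 4130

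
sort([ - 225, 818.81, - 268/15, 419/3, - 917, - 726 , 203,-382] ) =[  -  917, - 726, - 382, - 225, - 268/15 , 419/3 , 203, 818.81]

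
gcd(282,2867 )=47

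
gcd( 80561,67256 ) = 1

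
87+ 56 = 143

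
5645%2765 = 115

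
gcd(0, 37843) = 37843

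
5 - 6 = - 1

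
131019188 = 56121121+74898067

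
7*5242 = 36694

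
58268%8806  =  5432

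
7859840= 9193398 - 1333558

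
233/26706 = 233/26706 = 0.01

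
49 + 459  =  508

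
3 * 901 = 2703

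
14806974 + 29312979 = 44119953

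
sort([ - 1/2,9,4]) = [ - 1/2, 4, 9] 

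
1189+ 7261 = 8450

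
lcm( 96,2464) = 7392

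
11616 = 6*1936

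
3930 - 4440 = -510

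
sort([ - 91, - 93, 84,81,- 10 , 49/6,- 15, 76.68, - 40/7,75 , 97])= [  -  93, - 91,  -  15, - 10, - 40/7, 49/6 , 75,76.68,81,84,  97]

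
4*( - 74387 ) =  - 297548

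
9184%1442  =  532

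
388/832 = 97/208 = 0.47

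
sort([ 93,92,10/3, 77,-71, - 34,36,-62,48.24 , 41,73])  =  [ -71, - 62, - 34,10/3,  36,41,48.24,73  ,  77,92,93 ] 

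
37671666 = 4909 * 7674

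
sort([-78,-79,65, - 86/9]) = [ - 79 , - 78, - 86/9,65]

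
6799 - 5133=1666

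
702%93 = 51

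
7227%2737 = 1753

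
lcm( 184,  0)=0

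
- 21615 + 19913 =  - 1702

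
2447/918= 2  +  611/918 = 2.67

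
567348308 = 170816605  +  396531703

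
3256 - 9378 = -6122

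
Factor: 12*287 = 2^2*3^1*7^1*41^1 = 3444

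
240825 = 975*247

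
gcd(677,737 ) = 1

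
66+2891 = 2957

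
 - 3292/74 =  - 45 + 19/37 = - 44.49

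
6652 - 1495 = 5157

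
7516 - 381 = 7135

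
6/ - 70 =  - 1 + 32/35 = - 0.09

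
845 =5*169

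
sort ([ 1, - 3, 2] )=[ - 3,1, 2 ] 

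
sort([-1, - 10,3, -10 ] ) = [ - 10,-10, - 1,3 ]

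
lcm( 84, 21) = 84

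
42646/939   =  42646/939 = 45.42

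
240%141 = 99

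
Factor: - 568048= - 2^4* 13^1*2731^1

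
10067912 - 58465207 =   -  48397295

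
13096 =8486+4610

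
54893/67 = 54893/67 = 819.30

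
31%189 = 31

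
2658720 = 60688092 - 58029372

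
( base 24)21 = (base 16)31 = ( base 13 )3a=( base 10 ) 49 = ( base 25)1O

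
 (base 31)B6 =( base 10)347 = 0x15b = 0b101011011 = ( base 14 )1AB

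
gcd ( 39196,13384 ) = 956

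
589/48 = 12 + 13/48 = 12.27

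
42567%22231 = 20336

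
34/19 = 1 + 15/19 = 1.79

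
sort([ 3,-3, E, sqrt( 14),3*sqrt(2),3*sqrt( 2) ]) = [ - 3,E,3,sqrt( 14),3*sqrt( 2),3*sqrt ( 2)]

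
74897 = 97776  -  22879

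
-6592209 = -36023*183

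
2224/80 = 139/5 =27.80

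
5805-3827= 1978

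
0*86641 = 0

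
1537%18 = 7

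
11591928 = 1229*9432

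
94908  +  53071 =147979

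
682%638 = 44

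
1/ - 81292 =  - 1 + 81291/81292 = -  0.00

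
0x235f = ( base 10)9055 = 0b10001101011111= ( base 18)19H1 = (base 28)bfb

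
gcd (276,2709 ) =3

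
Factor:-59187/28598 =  - 2^( - 1)*3^1*79^( - 1)*109^1=- 327/158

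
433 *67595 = 29268635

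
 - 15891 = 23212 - 39103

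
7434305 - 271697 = 7162608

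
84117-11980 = 72137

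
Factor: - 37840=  -2^4 * 5^1*11^1 * 43^1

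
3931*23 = 90413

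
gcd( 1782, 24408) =54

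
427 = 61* 7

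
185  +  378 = 563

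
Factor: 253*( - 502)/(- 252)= 2^( - 1 )*3^( - 2)*7^( - 1) * 11^1*23^1*251^1 = 63503/126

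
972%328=316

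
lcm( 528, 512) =16896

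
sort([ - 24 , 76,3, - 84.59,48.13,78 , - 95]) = [ - 95, -84.59, - 24 , 3,48.13,76,  78 ] 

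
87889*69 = 6064341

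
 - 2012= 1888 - 3900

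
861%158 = 71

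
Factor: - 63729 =-3^2*73^1  *97^1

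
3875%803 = 663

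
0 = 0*265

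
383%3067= 383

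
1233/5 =246+3/5 = 246.60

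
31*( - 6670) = -206770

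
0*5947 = 0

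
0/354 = 0=0.00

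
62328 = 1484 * 42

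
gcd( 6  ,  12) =6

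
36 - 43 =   -  7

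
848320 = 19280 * 44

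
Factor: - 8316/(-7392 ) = 9/8=2^(  -  3)*3^2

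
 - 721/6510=-103/930  =  -0.11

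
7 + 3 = 10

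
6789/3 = 2263 = 2263.00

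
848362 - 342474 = 505888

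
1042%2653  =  1042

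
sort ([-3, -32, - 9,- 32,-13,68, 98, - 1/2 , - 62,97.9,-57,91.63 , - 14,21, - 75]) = [-75, - 62,  -  57, - 32, - 32,- 14, - 13, - 9, - 3, - 1/2, 21 , 68,91.63,97.9,98] 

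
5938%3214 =2724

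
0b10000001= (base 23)5e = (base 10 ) 129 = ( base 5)1004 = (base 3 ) 11210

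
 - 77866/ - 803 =96 + 778/803  =  96.97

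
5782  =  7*826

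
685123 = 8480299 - 7795176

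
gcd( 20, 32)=4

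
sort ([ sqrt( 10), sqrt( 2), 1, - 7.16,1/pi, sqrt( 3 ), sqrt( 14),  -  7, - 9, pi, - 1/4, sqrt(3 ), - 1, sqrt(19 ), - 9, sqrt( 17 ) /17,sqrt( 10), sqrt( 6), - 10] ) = [ - 10, - 9, - 9,-7.16, - 7, - 1, - 1/4,sqrt(17 ) /17, 1/pi, 1, sqrt( 2), sqrt( 3), sqrt( 3), sqrt( 6),pi, sqrt( 10), sqrt ( 10 ), sqrt( 14 ),sqrt (19 ) ] 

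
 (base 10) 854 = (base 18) 2B8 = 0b1101010110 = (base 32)qm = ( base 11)707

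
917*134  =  122878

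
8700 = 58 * 150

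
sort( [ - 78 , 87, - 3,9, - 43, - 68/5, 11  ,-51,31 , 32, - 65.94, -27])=[ - 78,  -  65.94, - 51,  -  43, - 27, - 68/5, -3, 9,11,31,32, 87]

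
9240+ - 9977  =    -  737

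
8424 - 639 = 7785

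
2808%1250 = 308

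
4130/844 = 4 + 377/422 = 4.89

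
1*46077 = 46077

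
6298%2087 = 37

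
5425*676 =3667300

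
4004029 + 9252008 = 13256037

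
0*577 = 0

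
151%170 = 151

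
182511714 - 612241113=-429729399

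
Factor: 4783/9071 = 47^( - 1 )*193^(-1 )*4783^1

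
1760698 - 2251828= - 491130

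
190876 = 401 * 476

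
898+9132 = 10030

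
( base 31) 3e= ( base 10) 107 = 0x6B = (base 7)212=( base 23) 4F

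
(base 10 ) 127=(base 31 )43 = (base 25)52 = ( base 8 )177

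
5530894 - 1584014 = 3946880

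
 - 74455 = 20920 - 95375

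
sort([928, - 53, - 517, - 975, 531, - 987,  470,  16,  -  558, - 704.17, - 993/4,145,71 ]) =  [  -  987, - 975,-704.17, - 558 , - 517,-993/4, - 53, 16,  71,145,470,531,928]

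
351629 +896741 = 1248370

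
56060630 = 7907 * 7090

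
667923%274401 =119121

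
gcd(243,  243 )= 243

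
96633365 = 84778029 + 11855336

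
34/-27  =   - 34/27 = -1.26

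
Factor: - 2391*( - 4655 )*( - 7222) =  - 80381618310  =  - 2^1*3^1*5^1*7^2  *  19^1*23^1*157^1*797^1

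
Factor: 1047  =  3^1 * 349^1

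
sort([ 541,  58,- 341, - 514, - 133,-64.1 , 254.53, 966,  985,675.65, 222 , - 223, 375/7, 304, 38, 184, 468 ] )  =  [ - 514, - 341,-223, - 133, - 64.1, 38,375/7, 58 , 184, 222, 254.53, 304, 468, 541,675.65,966, 985 ]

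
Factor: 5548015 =5^1*11^1* 149^1*677^1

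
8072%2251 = 1319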